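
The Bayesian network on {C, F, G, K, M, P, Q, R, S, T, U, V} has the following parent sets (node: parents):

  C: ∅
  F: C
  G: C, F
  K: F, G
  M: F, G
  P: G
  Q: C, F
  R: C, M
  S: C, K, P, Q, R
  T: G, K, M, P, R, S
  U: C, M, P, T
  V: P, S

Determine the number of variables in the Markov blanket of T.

T's parents: G, K, M, P, R, S.
Children of T: U.
Co-parents of T (other parents of its children):
  parents(U) \ {T} = {C, M, P}.
MB(T) = {C, G, K, M, P, R, S, U}, which has 8 nodes.

8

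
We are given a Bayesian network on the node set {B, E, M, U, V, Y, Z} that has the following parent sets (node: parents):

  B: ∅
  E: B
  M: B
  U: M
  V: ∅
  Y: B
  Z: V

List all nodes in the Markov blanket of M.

A node's Markov blanket = Pa ∪ Ch ∪ (parents of Ch other than the node itself).
Parents of M: B.
M has child U.
Parents of each child, excluding M:
  U: no additional parents.
MB(M) = {B, U}.

{B, U}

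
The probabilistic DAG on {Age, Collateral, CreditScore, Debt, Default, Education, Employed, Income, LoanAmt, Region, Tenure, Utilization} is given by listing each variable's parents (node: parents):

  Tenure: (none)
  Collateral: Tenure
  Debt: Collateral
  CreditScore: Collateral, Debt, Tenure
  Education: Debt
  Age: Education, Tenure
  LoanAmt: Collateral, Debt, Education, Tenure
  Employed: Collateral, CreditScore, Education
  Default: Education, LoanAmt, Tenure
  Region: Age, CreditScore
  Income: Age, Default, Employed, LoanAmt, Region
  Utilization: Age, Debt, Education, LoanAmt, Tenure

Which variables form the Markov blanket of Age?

{CreditScore, Debt, Default, Education, Employed, Income, LoanAmt, Region, Tenure, Utilization}

Pa(Age) = {Education, Tenure}.
Age has children Income, Region, Utilization.
Parents of each child, excluding Age:
  Region: CreditScore
  Income: Default, Employed, LoanAmt, Region
  Utilization: Debt, Education, LoanAmt, Tenure
MB(Age) = {CreditScore, Debt, Default, Education, Employed, Income, LoanAmt, Region, Tenure, Utilization}.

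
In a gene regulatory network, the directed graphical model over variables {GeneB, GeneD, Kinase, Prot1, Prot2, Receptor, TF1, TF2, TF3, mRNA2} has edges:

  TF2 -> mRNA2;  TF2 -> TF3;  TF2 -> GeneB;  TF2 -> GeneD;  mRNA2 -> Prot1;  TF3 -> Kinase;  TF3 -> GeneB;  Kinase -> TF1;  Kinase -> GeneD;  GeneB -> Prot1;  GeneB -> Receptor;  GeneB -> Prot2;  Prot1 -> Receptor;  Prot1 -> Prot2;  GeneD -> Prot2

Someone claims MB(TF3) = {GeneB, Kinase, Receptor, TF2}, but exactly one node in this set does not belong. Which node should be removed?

By definition, MB(TF3) is built from TF3's parents, TF3's children, and the co-parents of TF3.
Parents of TF3: TF2.
TF3's children: GeneB, Kinase.
Parents of each child, excluding TF3:
  Kinase: —
  GeneB: TF2
MB(TF3) = {GeneB, Kinase, TF2}.
Receptor is neither a parent, child, nor co-parent of TF3, so it does not belong.

Receptor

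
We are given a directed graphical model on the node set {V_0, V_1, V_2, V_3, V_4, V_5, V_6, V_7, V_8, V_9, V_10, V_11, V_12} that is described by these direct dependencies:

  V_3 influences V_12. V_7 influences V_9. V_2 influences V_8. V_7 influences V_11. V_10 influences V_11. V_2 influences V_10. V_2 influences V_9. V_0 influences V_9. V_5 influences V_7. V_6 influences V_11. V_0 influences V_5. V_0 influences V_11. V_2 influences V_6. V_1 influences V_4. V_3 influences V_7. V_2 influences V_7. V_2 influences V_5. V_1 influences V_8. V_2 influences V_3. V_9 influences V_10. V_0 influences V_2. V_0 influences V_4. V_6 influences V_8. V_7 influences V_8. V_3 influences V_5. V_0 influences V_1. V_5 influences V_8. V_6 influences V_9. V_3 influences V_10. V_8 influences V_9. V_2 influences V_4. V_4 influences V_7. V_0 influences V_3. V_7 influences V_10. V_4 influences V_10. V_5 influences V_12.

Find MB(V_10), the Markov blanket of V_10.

Pa(V_10) = {V_2, V_3, V_4, V_7, V_9}.
Ch(V_10) = {V_11}.
Parents of each child, excluding V_10:
  parents(V_11) \ {V_10} = {V_0, V_6, V_7}.
So the Markov blanket of V_10 is {V_0, V_2, V_3, V_4, V_6, V_7, V_9, V_11}.

{V_0, V_2, V_3, V_4, V_6, V_7, V_9, V_11}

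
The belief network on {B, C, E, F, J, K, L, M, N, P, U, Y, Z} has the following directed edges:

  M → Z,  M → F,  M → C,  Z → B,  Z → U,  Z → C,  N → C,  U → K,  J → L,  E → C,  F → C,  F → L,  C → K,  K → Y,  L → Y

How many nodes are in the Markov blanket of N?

5

Parents of N: none.
Ch(N) = {C}.
Co-parents of N (other parents of its children):
  C: E, F, M, Z
MB(N) = {C, E, F, M, Z}, which has 5 nodes.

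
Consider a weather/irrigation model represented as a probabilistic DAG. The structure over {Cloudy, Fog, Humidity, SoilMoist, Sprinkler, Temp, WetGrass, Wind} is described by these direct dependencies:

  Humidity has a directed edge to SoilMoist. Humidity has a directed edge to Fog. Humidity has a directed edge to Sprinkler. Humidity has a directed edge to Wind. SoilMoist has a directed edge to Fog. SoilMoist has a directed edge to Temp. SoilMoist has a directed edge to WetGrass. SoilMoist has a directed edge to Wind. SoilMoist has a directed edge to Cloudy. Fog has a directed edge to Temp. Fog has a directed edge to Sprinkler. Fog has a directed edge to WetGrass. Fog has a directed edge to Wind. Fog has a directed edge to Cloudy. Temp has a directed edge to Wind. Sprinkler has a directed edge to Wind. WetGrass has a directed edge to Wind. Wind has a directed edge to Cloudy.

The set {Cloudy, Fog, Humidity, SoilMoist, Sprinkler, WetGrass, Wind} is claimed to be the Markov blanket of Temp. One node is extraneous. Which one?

Cloudy

Recall MB(v) = parents ∪ children ∪ spouses, where spouses are the other parents of v's children.
Temp's parents: Fog, SoilMoist.
Temp has child Wind.
Co-parents of Temp (other parents of its children):
  Wind also has parents Fog, Humidity, SoilMoist, Sprinkler, WetGrass.
MB(Temp) = {Fog, Humidity, SoilMoist, Sprinkler, WetGrass, Wind}.
Cloudy is neither a parent, child, nor co-parent of Temp, so it does not belong.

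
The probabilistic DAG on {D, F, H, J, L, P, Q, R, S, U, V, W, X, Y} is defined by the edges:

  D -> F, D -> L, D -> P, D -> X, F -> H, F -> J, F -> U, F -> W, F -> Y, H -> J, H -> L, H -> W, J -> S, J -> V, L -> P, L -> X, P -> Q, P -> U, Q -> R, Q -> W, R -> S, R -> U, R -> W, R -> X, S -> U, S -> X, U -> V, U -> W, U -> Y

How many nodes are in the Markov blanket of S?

8

Pa(S) = {J, R}.
Ch(S) = {U, X}.
Parents of each child, excluding S:
  parents(U) \ {S} = {F, P, R}.
  X also has parents D, L, R.
MB(S) = {D, F, J, L, P, R, U, X}, which has 8 nodes.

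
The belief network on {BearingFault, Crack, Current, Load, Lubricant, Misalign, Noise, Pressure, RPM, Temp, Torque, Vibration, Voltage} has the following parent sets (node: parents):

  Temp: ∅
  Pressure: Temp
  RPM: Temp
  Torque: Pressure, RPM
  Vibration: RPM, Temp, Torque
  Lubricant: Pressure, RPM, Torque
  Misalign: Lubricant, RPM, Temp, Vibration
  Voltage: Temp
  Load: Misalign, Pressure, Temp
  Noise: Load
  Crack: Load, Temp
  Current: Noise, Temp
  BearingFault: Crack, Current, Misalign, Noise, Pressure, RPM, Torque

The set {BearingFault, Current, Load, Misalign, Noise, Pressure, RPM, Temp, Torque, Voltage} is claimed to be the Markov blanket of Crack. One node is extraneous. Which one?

Voltage

Ch(Crack) = {BearingFault}.
Parents of Crack: Load, Temp.
Parents of each child, excluding Crack:
  BearingFault: Current, Misalign, Noise, Pressure, RPM, Torque
MB(Crack) = {BearingFault, Current, Load, Misalign, Noise, Pressure, RPM, Temp, Torque}.
Voltage is neither a parent, child, nor co-parent of Crack, so it does not belong.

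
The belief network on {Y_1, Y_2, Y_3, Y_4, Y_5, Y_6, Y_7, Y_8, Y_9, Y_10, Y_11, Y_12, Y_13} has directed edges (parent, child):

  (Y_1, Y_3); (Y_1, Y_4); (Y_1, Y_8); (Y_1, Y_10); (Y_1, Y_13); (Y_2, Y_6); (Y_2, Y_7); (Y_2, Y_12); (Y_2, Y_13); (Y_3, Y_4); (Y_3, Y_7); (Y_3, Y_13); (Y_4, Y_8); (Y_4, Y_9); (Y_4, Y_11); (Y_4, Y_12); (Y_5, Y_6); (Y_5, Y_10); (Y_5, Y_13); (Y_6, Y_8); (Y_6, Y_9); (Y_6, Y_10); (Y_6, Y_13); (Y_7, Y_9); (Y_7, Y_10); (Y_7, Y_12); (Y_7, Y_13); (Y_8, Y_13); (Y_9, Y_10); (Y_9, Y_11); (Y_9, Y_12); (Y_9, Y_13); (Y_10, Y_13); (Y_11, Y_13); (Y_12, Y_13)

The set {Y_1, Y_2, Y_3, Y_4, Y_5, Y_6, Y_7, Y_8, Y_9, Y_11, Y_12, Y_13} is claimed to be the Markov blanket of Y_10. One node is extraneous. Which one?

Y_10 has parents Y_1, Y_5, Y_6, Y_7, Y_9.
Y_10's children: Y_13.
Parents of each child, excluding Y_10:
  Y_13's other parents are Y_1, Y_2, Y_3, Y_5, Y_6, Y_7, Y_8, Y_9, Y_11, Y_12.
MB(Y_10) = {Y_1, Y_2, Y_3, Y_5, Y_6, Y_7, Y_8, Y_9, Y_11, Y_12, Y_13}.
Y_4 is neither a parent, child, nor co-parent of Y_10, so it does not belong.

Y_4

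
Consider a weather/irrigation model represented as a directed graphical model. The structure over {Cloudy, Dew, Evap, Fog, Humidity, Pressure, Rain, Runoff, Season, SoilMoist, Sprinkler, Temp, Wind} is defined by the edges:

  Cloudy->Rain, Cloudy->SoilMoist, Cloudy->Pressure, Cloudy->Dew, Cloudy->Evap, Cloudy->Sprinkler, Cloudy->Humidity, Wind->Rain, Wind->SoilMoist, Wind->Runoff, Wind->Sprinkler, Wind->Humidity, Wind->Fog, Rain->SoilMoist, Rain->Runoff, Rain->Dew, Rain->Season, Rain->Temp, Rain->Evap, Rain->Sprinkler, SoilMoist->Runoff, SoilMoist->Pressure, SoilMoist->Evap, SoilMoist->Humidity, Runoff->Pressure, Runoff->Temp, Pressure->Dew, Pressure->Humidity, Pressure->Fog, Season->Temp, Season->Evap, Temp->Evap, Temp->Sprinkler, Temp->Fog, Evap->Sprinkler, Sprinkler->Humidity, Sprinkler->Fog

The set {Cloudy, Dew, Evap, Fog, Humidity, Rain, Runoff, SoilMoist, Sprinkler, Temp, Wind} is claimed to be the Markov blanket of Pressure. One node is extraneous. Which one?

Evap

A node's Markov blanket = Pa ∪ Ch ∪ (parents of Ch other than the node itself).
Pressure's parents: Cloudy, Runoff, SoilMoist.
Ch(Pressure) = {Dew, Fog, Humidity}.
For each child, the remaining parents (spouses of Pressure):
  Dew: Cloudy, Rain
  Humidity: Cloudy, SoilMoist, Sprinkler, Wind
  Fog: Sprinkler, Temp, Wind
MB(Pressure) = {Cloudy, Dew, Fog, Humidity, Rain, Runoff, SoilMoist, Sprinkler, Temp, Wind}.
Evap is neither a parent, child, nor co-parent of Pressure, so it does not belong.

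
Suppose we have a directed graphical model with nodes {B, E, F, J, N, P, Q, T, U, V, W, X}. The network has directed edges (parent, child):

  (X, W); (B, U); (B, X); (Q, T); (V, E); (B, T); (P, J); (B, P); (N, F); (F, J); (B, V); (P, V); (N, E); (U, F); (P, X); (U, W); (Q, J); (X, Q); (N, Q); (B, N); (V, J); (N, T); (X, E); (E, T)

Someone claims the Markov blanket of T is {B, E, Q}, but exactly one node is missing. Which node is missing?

The Markov blanket of a node is its parents, its children, and the other parents of its children.
Pa(T) = {B, E, N, Q}.
T has no children.
T has no children, so there are no co-parents.
MB(T) = {B, E, N, Q}.
Comparing with the claimed set, N is missing.

N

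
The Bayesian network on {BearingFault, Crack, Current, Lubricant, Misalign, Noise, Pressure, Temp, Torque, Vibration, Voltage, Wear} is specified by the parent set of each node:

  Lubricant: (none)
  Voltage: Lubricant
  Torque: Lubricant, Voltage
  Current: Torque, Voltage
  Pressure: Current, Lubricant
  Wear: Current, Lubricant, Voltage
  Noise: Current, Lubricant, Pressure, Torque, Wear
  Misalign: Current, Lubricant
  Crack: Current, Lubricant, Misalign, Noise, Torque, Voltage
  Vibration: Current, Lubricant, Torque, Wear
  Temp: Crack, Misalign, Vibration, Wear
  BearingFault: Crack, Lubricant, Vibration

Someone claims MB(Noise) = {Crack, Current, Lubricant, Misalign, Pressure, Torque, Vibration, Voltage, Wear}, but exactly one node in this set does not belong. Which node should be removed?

Vibration

The Markov blanket of a node is its parents, its children, and the other parents of its children.
Parents of Noise: Current, Lubricant, Pressure, Torque, Wear.
Children of Noise: Crack.
For each child, the remaining parents (spouses of Noise):
  Crack: Current, Lubricant, Misalign, Torque, Voltage
MB(Noise) = {Crack, Current, Lubricant, Misalign, Pressure, Torque, Voltage, Wear}.
Vibration is neither a parent, child, nor co-parent of Noise, so it does not belong.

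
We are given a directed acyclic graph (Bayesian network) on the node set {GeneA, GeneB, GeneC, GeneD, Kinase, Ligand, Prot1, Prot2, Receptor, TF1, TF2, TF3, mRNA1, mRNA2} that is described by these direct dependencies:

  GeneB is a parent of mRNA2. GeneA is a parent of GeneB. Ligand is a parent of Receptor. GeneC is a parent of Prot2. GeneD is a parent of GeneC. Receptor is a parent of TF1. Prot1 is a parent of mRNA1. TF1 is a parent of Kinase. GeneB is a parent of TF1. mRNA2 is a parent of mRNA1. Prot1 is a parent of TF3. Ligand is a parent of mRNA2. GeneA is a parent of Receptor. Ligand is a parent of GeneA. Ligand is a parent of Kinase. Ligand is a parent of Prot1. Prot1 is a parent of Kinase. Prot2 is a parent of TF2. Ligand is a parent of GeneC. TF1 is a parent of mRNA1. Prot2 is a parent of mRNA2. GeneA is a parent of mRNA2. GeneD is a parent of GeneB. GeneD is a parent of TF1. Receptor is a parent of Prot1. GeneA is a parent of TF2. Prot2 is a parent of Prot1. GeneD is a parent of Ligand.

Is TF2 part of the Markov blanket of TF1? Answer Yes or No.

A node's Markov blanket = Pa ∪ Ch ∪ (parents of Ch other than the node itself).
TF1's children: Kinase, mRNA1.
TF1's parents: GeneB, GeneD, Receptor.
Co-parents of TF1 (other parents of its children):
  Kinase: Ligand, Prot1
  mRNA1: Prot1, mRNA2
MB(TF1) = {GeneB, GeneD, Kinase, Ligand, Prot1, Receptor, mRNA1, mRNA2}; TF2 is not in this set.

No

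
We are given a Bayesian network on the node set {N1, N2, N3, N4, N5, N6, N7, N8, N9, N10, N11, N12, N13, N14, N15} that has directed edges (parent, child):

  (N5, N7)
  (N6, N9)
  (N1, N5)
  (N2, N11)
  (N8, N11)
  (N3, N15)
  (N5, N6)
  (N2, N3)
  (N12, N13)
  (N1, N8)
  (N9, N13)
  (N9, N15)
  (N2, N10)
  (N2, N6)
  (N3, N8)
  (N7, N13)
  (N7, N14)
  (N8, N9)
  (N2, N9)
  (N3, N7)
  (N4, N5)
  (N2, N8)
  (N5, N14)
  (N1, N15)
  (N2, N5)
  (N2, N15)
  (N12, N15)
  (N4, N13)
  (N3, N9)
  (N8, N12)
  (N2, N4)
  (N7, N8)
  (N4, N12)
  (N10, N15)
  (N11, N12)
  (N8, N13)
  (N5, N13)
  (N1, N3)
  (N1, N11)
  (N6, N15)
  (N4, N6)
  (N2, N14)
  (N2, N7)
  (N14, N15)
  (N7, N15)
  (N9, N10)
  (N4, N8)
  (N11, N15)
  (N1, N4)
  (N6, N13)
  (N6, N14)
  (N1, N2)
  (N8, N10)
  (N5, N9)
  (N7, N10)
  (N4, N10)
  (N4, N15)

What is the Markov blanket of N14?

By definition, MB(N14) is built from N14's parents, N14's children, and the co-parents of N14.
N14 has child N15.
N14 has parents N2, N5, N6, N7.
Parents of each child, excluding N14:
  N15 also has parents N1, N2, N3, N4, N6, N7, N9, N10, N11, N12.
MB(N14) = {N1, N2, N3, N4, N5, N6, N7, N9, N10, N11, N12, N15}.

{N1, N2, N3, N4, N5, N6, N7, N9, N10, N11, N12, N15}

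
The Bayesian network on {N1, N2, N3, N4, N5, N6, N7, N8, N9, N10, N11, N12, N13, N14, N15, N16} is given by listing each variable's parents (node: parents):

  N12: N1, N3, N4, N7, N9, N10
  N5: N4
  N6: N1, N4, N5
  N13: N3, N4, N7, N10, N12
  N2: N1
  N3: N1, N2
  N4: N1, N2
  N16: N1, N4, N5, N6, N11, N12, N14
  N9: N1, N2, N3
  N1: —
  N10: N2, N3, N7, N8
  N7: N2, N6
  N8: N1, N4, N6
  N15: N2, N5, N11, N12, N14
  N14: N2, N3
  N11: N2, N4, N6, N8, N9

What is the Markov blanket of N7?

{N1, N2, N3, N4, N6, N8, N9, N10, N12, N13}

The Markov blanket of a node is its parents, its children, and the other parents of its children.
Parents of N7: N2, N6.
Children of N7: N10, N12, N13.
Co-parents of N7 (other parents of its children):
  N10 also has parents N2, N3, N8.
  parents(N12) \ {N7} = {N1, N3, N4, N9, N10}.
  parents(N13) \ {N7} = {N3, N4, N10, N12}.
So the Markov blanket of N7 is {N1, N2, N3, N4, N6, N8, N9, N10, N12, N13}.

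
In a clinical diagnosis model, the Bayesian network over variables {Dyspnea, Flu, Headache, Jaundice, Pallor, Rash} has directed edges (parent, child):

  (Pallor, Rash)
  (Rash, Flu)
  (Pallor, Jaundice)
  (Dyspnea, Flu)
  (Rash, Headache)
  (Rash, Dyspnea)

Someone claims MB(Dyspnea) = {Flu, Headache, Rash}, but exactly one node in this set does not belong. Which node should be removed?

Parents of Dyspnea: Rash.
Dyspnea has child Flu.
Other parents of Dyspnea's children:
  parents(Flu) \ {Dyspnea} = {Rash}.
MB(Dyspnea) = {Flu, Rash}.
Headache is neither a parent, child, nor co-parent of Dyspnea, so it does not belong.

Headache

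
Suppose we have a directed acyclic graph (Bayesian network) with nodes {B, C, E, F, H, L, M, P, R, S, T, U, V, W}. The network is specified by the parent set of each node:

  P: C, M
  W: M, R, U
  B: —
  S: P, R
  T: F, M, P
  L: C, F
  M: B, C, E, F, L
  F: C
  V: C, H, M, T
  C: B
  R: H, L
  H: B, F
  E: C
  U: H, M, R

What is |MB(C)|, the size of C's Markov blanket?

9

Recall MB(v) = parents ∪ children ∪ spouses, where spouses are the other parents of v's children.
C has parent B.
Children of C: E, F, L, M, P, V.
Other parents of C's children:
  E has no other parent.
  F has no other parent.
  L also has parent F.
  M's other parents are B, E, F, L.
  P also has parent M.
  V's other parents are H, M, T.
MB(C) = {B, E, F, H, L, M, P, T, V}, which has 9 nodes.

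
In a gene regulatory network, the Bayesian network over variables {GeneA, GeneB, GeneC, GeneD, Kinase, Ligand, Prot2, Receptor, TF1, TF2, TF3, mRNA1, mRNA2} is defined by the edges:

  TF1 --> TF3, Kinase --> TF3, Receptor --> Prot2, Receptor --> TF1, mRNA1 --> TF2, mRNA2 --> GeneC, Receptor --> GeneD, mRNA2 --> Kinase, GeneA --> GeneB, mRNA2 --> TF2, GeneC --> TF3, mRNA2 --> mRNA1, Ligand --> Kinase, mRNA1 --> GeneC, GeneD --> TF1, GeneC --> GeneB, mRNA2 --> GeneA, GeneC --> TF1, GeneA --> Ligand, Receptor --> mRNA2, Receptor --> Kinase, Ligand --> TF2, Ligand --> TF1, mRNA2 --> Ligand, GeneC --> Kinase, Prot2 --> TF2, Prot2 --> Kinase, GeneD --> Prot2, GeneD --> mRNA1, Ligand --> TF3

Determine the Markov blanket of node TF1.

{GeneC, GeneD, Kinase, Ligand, Receptor, TF3}

A node's Markov blanket = Pa ∪ Ch ∪ (parents of Ch other than the node itself).
TF1 has child TF3.
TF1 has parents GeneC, GeneD, Ligand, Receptor.
Co-parents of TF1 (other parents of its children):
  TF3's other parents are GeneC, Kinase, Ligand.
MB(TF1) = {GeneC, GeneD, Kinase, Ligand, Receptor, TF3}.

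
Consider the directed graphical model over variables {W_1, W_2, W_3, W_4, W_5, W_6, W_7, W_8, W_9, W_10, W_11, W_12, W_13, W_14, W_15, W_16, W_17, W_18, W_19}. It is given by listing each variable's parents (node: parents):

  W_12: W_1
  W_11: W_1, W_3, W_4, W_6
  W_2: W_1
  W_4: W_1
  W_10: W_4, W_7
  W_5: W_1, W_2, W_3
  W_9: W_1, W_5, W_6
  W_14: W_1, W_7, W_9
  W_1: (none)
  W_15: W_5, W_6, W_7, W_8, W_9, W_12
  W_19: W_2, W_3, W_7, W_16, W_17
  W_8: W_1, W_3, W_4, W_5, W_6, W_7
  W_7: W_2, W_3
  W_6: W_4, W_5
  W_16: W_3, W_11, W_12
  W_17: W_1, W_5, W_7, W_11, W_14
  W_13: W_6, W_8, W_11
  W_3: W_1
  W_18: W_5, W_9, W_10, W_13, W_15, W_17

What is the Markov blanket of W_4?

{W_1, W_3, W_5, W_6, W_7, W_8, W_10, W_11}

W_4 has children W_6, W_8, W_10, W_11.
Pa(W_4) = {W_1}.
For each child, the remaining parents (spouses of W_4):
  W_6: W_5
  W_8: W_1, W_3, W_5, W_6, W_7
  W_10: W_7
  W_11: W_1, W_3, W_6
Union: {W_1} ∪ {W_6, W_8, W_10, W_11} ∪ {W_1, W_3, W_5, W_6, W_7} = {W_1, W_3, W_5, W_6, W_7, W_8, W_10, W_11}.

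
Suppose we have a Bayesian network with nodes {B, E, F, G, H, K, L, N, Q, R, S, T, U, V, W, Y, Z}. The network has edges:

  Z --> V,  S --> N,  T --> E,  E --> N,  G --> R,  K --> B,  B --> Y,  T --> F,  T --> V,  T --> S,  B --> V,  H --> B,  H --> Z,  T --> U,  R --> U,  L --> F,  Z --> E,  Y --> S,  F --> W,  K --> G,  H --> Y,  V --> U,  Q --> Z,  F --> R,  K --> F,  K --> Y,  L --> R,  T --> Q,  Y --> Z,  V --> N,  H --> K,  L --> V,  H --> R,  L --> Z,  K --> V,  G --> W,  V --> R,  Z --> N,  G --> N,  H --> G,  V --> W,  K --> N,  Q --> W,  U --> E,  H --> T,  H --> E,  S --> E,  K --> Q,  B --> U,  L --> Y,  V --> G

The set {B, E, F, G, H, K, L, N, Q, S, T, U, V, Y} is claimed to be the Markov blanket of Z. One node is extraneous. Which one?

The Markov blanket of a node is its parents, its children, and the other parents of its children.
Pa(Z) = {H, L, Q, Y}.
Ch(Z) = {E, N, V}.
Co-parents of Z (other parents of its children):
  V's other parents are B, K, L, T.
  E's other parents are H, S, T, U.
  N's other parents are E, G, K, S, V.
MB(Z) = {B, E, G, H, K, L, N, Q, S, T, U, V, Y}.
F is neither a parent, child, nor co-parent of Z, so it does not belong.

F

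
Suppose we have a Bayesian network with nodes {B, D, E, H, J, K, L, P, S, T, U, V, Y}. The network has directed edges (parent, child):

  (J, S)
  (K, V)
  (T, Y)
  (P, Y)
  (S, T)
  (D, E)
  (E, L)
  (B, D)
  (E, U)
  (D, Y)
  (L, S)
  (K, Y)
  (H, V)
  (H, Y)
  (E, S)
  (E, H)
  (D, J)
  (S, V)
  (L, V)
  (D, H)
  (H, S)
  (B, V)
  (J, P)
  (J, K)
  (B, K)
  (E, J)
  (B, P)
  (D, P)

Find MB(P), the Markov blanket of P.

{B, D, H, J, K, T, Y}

Recall MB(v) = parents ∪ children ∪ spouses, where spouses are the other parents of v's children.
Parents of P: B, D, J.
P's children: Y.
Parents of each child, excluding P:
  Y: D, H, K, T
So the Markov blanket of P is {B, D, H, J, K, T, Y}.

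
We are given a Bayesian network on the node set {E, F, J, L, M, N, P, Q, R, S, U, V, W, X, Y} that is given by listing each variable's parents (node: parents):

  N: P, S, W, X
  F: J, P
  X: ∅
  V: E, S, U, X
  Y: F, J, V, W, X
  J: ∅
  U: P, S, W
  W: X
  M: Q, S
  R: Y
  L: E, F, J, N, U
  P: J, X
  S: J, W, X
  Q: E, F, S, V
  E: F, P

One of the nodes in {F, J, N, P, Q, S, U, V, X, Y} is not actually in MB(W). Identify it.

Q

The Markov blanket of a node is its parents, its children, and the other parents of its children.
Pa(W) = {X}.
Children of W: N, S, U, Y.
For each child, the remaining parents (spouses of W):
  S also has parents J, X.
  parents(U) \ {W} = {P, S}.
  N's other parents are P, S, X.
  parents(Y) \ {W} = {F, J, V, X}.
MB(W) = {F, J, N, P, S, U, V, X, Y}.
Q is neither a parent, child, nor co-parent of W, so it does not belong.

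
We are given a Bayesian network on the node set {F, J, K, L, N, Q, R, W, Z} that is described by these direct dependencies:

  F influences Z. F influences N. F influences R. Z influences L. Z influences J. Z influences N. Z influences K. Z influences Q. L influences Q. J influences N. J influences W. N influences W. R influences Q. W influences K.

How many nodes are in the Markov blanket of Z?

Pa(Z) = {F}.
Ch(Z) = {J, K, L, N, Q}.
For each child, the remaining parents (spouses of Z):
  L: —
  J: —
  N: F, J
  K: W
  Q: L, R
MB(Z) = {F, J, K, L, N, Q, R, W}, which has 8 nodes.

8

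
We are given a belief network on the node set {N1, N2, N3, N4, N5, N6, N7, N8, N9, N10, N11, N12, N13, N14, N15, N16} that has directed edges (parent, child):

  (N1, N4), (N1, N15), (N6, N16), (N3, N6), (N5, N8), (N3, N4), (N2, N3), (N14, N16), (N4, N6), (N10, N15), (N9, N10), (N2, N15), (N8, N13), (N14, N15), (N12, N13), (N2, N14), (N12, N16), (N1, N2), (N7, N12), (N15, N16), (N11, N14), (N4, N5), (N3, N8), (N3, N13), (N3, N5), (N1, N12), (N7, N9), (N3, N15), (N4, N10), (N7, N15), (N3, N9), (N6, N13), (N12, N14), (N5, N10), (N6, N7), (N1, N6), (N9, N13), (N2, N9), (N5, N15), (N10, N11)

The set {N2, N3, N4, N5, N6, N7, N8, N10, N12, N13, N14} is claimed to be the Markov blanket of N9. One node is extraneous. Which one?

A node's Markov blanket = Pa ∪ Ch ∪ (parents of Ch other than the node itself).
N9's parents: N2, N3, N7.
N9 has children N10, N13.
Parents of each child, excluding N9:
  N10 also has parents N4, N5.
  N13 also has parents N3, N6, N8, N12.
MB(N9) = {N2, N3, N4, N5, N6, N7, N8, N10, N12, N13}.
N14 is neither a parent, child, nor co-parent of N9, so it does not belong.

N14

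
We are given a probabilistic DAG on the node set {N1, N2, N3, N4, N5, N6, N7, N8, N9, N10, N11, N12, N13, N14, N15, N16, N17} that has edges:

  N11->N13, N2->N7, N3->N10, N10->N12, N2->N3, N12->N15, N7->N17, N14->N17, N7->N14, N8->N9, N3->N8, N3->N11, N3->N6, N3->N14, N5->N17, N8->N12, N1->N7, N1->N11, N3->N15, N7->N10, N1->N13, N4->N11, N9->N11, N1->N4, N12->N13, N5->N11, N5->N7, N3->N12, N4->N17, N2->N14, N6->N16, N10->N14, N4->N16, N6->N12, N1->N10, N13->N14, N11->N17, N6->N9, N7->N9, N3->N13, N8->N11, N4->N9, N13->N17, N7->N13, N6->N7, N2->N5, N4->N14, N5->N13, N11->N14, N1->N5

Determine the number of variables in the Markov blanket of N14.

Pa(N14) = {N2, N3, N4, N7, N10, N11, N13}.
Children of N14: N17.
For each child, the remaining parents (spouses of N14):
  N17 also has parents N4, N5, N7, N11, N13.
MB(N14) = {N2, N3, N4, N5, N7, N10, N11, N13, N17}, which has 9 nodes.

9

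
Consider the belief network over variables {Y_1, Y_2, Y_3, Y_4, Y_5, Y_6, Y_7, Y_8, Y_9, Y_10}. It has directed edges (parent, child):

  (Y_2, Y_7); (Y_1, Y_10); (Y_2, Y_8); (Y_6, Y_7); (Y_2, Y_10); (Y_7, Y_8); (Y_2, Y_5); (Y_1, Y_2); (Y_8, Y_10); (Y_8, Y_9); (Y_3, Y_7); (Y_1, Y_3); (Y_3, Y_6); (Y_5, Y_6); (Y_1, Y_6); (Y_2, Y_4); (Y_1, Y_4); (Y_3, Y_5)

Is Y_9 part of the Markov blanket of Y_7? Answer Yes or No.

No

A node's Markov blanket = Pa ∪ Ch ∪ (parents of Ch other than the node itself).
Y_7 has parents Y_2, Y_3, Y_6.
Y_7 has child Y_8.
Co-parents of Y_7 (other parents of its children):
  Y_8 also has parent Y_2.
MB(Y_7) = {Y_2, Y_3, Y_6, Y_8}; Y_9 is not in this set.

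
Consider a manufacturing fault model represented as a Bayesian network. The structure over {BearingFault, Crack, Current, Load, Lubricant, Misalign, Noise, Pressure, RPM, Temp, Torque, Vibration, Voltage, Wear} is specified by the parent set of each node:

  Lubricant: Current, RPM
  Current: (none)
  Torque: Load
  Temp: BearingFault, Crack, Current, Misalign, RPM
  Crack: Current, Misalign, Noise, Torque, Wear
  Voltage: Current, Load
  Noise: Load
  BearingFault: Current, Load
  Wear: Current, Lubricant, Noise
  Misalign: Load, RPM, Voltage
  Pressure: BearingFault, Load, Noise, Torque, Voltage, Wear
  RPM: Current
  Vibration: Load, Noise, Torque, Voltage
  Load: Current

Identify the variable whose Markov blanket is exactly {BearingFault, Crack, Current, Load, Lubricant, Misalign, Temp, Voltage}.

The target node must have every member of {BearingFault, Crack, Current, Load, Lubricant, Misalign, Temp, Voltage} as a parent, child, or co-parent, and no others.
Parents of RPM: Current; children: Lubricant, Misalign, Temp; co-parents: BearingFault, Crack, Current, Load, Misalign, Voltage.
These exactly cover the given set, so the node is RPM.

RPM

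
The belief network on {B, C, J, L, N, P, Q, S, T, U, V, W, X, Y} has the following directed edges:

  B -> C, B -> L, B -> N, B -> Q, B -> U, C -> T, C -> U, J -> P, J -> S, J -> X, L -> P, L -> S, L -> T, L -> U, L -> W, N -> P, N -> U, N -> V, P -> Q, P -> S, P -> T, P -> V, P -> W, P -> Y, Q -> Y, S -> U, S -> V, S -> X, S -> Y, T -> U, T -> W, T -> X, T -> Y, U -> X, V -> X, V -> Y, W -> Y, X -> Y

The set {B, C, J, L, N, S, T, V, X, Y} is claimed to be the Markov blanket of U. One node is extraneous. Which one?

Y

A node's Markov blanket = Pa ∪ Ch ∪ (parents of Ch other than the node itself).
U has child X.
Parents of U: B, C, L, N, S, T.
For each child, the remaining parents (spouses of U):
  X: J, S, T, V
MB(U) = {B, C, J, L, N, S, T, V, X}.
Y is neither a parent, child, nor co-parent of U, so it does not belong.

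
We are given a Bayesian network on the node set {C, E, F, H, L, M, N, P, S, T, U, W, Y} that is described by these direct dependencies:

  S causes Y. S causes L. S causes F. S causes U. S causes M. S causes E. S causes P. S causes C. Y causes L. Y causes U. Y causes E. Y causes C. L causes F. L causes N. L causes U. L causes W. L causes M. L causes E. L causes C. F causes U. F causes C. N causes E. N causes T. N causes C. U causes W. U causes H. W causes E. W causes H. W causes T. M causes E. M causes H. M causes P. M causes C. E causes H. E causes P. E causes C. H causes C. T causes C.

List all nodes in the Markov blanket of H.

{C, E, F, L, M, N, S, T, U, W, Y}

H has parents E, M, U, W.
Children of H: C.
Parents of each child, excluding H:
  C's other parents are E, F, L, M, N, S, T, Y.
MB(H) = {C, E, F, L, M, N, S, T, U, W, Y}.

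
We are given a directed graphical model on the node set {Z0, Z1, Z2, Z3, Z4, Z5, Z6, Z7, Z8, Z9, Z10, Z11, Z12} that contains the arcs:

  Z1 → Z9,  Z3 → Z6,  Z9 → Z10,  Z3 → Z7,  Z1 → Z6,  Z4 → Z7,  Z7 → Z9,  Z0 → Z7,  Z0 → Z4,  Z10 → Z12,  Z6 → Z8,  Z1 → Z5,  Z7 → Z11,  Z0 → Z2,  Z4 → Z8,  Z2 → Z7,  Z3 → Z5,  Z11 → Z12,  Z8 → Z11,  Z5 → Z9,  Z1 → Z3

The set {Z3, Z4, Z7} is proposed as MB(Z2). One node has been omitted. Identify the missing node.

Z2's children: Z7.
Z2's parents: Z0.
Parents of each child, excluding Z2:
  Z7: Z0, Z3, Z4
MB(Z2) = {Z0, Z3, Z4, Z7}.
Comparing with the claimed set, Z0 is missing.

Z0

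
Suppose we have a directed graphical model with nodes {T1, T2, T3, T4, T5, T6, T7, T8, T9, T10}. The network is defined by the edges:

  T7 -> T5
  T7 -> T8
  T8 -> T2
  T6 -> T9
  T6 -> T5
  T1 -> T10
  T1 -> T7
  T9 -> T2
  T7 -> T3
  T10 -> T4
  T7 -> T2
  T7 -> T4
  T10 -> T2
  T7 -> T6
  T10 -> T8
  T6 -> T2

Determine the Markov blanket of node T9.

By definition, MB(T9) is built from T9's parents, T9's children, and the co-parents of T9.
T9 has parent T6.
T9's children: T2.
Co-parents of T9 (other parents of its children):
  T2: T6, T7, T8, T10
MB(T9) = {T2, T6, T7, T8, T10}.

{T2, T6, T7, T8, T10}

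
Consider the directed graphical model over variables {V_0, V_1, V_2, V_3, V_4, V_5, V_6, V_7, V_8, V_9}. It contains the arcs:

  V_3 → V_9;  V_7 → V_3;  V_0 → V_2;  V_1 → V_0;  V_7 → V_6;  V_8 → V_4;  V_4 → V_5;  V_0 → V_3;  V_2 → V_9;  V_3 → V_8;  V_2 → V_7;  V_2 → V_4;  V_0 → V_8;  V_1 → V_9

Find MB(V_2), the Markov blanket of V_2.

V_2's children: V_4, V_7, V_9.
V_2 has parent V_0.
Co-parents of V_2 (other parents of its children):
  V_7: —
  V_4: V_8
  V_9: V_1, V_3
Union: {V_0} ∪ {V_4, V_7, V_9} ∪ {V_1, V_3, V_8} = {V_0, V_1, V_3, V_4, V_7, V_8, V_9}.

{V_0, V_1, V_3, V_4, V_7, V_8, V_9}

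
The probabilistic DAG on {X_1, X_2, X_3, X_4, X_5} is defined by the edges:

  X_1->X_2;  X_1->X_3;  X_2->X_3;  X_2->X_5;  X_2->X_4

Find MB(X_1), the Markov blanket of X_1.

Pa(X_1) = {}.
X_1 has children X_2, X_3.
Parents of each child, excluding X_1:
  X_2: —
  X_3: X_2
Taking the union gives {X_2, X_3}.

{X_2, X_3}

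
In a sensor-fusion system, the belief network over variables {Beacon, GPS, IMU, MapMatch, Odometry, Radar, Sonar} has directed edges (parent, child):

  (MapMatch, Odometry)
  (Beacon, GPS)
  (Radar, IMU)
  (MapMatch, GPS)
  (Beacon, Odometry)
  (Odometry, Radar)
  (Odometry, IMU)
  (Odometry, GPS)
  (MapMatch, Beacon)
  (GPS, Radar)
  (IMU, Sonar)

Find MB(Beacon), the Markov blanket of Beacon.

{GPS, MapMatch, Odometry}

Children of Beacon: GPS, Odometry.
Beacon has parent MapMatch.
Parents of each child, excluding Beacon:
  Odometry also has parent MapMatch.
  GPS's other parents are MapMatch, Odometry.
Taking the union gives {GPS, MapMatch, Odometry}.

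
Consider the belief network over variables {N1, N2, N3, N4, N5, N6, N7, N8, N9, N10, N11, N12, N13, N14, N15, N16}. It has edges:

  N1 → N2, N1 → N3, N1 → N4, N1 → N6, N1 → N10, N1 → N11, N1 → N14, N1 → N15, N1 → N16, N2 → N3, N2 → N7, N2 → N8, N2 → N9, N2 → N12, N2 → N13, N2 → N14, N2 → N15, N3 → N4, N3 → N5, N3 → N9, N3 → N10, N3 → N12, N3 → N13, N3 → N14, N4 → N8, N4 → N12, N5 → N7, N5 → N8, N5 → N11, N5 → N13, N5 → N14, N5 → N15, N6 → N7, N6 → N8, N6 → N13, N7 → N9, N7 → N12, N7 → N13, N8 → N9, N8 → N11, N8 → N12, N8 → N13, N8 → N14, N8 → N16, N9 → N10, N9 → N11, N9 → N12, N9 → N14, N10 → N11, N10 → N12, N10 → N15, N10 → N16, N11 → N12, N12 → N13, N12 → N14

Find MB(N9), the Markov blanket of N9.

{N1, N2, N3, N4, N5, N7, N8, N10, N11, N12, N14}

Recall MB(v) = parents ∪ children ∪ spouses, where spouses are the other parents of v's children.
N9 has parents N2, N3, N7, N8.
Children of N9: N10, N11, N12, N14.
Co-parents of N9 (other parents of its children):
  N10: N1, N3
  N11: N1, N5, N8, N10
  N12: N2, N3, N4, N7, N8, N10, N11
  N14: N1, N2, N3, N5, N8, N12
Taking the union gives {N1, N2, N3, N4, N5, N7, N8, N10, N11, N12, N14}.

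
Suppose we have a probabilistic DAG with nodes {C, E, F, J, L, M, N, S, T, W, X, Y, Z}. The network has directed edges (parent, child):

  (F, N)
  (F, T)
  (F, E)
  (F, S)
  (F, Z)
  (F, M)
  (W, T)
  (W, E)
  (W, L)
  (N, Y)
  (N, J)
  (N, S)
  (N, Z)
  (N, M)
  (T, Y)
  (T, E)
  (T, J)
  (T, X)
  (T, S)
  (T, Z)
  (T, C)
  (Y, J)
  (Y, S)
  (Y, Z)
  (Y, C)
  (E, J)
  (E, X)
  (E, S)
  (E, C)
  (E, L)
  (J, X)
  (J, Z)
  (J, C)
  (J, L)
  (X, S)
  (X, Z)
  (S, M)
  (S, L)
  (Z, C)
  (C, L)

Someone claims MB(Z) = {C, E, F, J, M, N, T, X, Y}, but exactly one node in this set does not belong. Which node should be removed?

M

By definition, MB(Z) is built from Z's parents, Z's children, and the co-parents of Z.
Parents of Z: F, J, N, T, X, Y.
Z has child C.
Parents of each child, excluding Z:
  C also has parents E, J, T, Y.
MB(Z) = {C, E, F, J, N, T, X, Y}.
M is neither a parent, child, nor co-parent of Z, so it does not belong.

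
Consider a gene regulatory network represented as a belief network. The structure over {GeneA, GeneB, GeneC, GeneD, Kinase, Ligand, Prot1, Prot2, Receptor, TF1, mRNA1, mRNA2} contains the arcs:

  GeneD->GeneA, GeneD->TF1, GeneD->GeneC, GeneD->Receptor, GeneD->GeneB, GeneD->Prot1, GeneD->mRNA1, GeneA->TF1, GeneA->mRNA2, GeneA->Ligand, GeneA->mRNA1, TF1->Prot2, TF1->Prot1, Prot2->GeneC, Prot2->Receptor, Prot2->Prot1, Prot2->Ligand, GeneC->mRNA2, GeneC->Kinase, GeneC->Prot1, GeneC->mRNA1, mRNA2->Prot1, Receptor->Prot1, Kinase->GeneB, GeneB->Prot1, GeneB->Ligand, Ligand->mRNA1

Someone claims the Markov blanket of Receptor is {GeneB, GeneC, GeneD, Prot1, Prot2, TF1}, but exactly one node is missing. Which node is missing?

Receptor has child Prot1.
Pa(Receptor) = {GeneD, Prot2}.
For each child, the remaining parents (spouses of Receptor):
  Prot1's other parents are GeneB, GeneC, GeneD, Prot2, TF1, mRNA2.
MB(Receptor) = {GeneB, GeneC, GeneD, Prot1, Prot2, TF1, mRNA2}.
Comparing with the claimed set, mRNA2 is missing.

mRNA2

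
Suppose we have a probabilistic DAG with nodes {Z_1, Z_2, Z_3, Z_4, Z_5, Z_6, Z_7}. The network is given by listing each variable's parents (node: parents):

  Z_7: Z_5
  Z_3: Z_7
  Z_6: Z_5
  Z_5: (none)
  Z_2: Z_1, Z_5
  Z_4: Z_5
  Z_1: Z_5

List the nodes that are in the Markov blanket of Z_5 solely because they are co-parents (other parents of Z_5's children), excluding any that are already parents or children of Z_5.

Children of Z_5: Z_1, Z_2, Z_4, Z_6, Z_7.
  Z_6 has no other parent.
  Z_7 has no other parent.
  Z_1 has no other parent.
  Z_2's other parent is Z_1.
  Z_4 has no other parent.
Excluding nodes already adjacent to Z_5 (Z_1, Z_2, Z_4, Z_6, Z_7), the co-parent-only contribution is {}.

{}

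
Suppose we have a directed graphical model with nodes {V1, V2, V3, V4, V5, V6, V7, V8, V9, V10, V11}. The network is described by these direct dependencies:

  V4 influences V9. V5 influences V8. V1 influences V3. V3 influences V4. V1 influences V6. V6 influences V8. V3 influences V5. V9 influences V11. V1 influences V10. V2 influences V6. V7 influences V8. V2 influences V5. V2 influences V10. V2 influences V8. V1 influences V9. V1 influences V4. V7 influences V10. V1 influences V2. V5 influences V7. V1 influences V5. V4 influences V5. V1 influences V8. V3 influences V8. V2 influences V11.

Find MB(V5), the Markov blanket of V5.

{V1, V2, V3, V4, V6, V7, V8}

A node's Markov blanket = Pa ∪ Ch ∪ (parents of Ch other than the node itself).
Parents of V5: V1, V2, V3, V4.
Ch(V5) = {V7, V8}.
Co-parents of V5 (other parents of its children):
  V7 has no other parent.
  V8's other parents are V1, V2, V3, V6, V7.
So the Markov blanket of V5 is {V1, V2, V3, V4, V6, V7, V8}.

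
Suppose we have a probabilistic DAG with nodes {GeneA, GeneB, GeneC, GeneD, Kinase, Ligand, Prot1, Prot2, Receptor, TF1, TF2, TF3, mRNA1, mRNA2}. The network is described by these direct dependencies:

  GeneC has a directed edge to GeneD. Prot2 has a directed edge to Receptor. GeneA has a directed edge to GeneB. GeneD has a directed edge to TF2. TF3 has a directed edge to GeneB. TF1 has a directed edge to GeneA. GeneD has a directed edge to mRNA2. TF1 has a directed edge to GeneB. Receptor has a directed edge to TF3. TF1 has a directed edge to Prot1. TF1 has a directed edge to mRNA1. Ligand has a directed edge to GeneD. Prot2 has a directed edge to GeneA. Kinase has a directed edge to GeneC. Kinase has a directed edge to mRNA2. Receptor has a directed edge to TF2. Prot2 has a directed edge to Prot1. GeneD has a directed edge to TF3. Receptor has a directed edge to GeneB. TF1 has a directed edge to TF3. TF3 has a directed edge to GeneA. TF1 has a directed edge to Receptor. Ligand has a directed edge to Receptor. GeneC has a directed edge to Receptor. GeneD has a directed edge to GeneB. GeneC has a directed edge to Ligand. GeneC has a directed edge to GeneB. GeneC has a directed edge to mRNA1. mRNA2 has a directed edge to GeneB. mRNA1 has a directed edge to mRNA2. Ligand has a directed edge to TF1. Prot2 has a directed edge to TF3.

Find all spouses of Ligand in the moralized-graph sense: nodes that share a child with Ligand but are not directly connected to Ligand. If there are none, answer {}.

Children of Ligand: GeneD, Receptor, TF1.
  GeneD: GeneC
  TF1: —
  Receptor: GeneC, Prot2, TF1
Excluding nodes already adjacent to Ligand (GeneC, GeneD, Receptor, TF1), the co-parent-only contribution is {Prot2}.

{Prot2}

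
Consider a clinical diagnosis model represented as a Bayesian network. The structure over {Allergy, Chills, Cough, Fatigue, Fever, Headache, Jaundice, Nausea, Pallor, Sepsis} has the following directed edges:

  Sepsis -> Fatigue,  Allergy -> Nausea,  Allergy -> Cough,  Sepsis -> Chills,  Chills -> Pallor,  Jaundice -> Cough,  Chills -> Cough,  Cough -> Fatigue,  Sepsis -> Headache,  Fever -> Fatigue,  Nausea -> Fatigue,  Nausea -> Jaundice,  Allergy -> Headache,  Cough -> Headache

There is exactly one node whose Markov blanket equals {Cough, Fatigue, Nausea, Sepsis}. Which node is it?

The target node must have every member of {Cough, Fatigue, Nausea, Sepsis} as a parent, child, or co-parent, and no others.
Parents of Fever: none; children: Fatigue; co-parents: Cough, Nausea, Sepsis.
These exactly cover the given set, so the node is Fever.

Fever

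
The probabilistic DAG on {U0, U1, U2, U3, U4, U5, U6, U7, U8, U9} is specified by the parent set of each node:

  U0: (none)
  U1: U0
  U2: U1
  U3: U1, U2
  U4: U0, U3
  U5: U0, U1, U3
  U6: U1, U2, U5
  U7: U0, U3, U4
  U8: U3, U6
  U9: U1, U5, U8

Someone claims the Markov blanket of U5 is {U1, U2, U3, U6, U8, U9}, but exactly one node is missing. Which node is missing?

Pa(U5) = {U0, U1, U3}.
U5's children: U6, U9.
Co-parents of U5 (other parents of its children):
  U6: U1, U2
  U9: U1, U8
MB(U5) = {U0, U1, U2, U3, U6, U8, U9}.
Comparing with the claimed set, U0 is missing.

U0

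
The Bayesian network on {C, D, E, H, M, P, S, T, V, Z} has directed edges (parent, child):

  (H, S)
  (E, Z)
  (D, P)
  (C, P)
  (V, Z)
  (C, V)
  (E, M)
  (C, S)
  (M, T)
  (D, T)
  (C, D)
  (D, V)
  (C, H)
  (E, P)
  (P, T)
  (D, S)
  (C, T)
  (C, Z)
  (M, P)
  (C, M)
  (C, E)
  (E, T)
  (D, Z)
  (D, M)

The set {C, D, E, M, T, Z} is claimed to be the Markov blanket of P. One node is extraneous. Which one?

Z

P's parents: C, D, E, M.
Ch(P) = {T}.
Co-parents of P (other parents of its children):
  T: C, D, E, M
MB(P) = {C, D, E, M, T}.
Z is neither a parent, child, nor co-parent of P, so it does not belong.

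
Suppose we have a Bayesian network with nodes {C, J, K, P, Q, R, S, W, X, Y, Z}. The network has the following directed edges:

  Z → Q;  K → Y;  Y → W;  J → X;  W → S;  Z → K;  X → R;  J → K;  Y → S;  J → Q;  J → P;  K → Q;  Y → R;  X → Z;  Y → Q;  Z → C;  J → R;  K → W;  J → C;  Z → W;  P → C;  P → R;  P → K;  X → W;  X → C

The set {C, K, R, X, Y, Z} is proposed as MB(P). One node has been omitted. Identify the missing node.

A node's Markov blanket = Pa ∪ Ch ∪ (parents of Ch other than the node itself).
Ch(P) = {C, K, R}.
Parents of P: J.
Parents of each child, excluding P:
  K: J, Z
  R: J, X, Y
  C: J, X, Z
MB(P) = {C, J, K, R, X, Y, Z}.
Comparing with the claimed set, J is missing.

J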